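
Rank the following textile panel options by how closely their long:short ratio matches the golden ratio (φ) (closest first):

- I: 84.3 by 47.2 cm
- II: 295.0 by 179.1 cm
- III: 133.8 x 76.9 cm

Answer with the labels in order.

II, III, I

I: 84.3/47.2 ≈ 1.786 → |1.786 − 1.618| = 0.168
II: 295.0/179.1 ≈ 1.647 → |1.647 − 1.618| = 0.029
III: 133.8/76.9 ≈ 1.740 → |1.740 − 1.618| = 0.122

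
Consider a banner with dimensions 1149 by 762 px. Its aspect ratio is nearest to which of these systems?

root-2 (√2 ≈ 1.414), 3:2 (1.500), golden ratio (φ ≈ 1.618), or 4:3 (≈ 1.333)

3:2

1149/762 ≈ 1.508. Nearest candidates are 3:2 (1.500, off by 0.008) and root-2 (1.414, off by 0.094).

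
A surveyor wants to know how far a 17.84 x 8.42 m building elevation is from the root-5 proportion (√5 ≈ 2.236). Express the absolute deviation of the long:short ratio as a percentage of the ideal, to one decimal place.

5.2%

Ratio = 17.84 / 8.42 ≈ 2.1188.
Ideal root-5 ≈ 2.2361. |2.1188 − 2.2361| / 2.2361 ≈ 5.25% → 5.2%.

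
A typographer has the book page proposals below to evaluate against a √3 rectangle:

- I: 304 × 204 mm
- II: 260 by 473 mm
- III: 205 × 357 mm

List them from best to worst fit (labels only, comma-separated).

III, II, I

Ratios: I = 304 / 204 ≈ 1.490; II = 473 / 260 ≈ 1.819; III = 357 / 205 ≈ 1.741.
|Δ from 1.732|: I 0.242; II 0.087; III 0.009.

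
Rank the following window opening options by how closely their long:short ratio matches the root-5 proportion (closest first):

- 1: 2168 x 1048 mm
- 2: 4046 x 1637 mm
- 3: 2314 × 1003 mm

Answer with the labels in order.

3, 1, 2

Ratios: 1 = 2168 / 1048 ≈ 2.069; 2 = 4046 / 1637 ≈ 2.472; 3 = 2314 / 1003 ≈ 2.307.
|Δ from 2.236|: 1 0.167; 2 0.236; 3 0.071.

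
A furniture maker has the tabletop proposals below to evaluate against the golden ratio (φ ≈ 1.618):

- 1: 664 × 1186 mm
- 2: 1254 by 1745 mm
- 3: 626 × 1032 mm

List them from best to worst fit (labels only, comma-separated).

1: 1186/664 ≈ 1.786 → |1.786 − 1.618| = 0.168
2: 1745/1254 ≈ 1.392 → |1.392 − 1.618| = 0.226
3: 1032/626 ≈ 1.649 → |1.649 − 1.618| = 0.031

3, 1, 2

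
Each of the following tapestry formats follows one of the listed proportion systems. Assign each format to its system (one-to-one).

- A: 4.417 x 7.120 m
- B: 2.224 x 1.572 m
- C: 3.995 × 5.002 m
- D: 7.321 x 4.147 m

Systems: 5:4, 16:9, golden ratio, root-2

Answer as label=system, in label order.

A = 7.120/4.417 ≈ 1.612 → golden ratio (1.618)
B = 2.224/1.572 ≈ 1.415 → root-2 (1.414)
C = 5.002/3.995 ≈ 1.252 → 5:4 (1.250)
D = 7.321/4.147 ≈ 1.765 → 16:9 (1.778)

A=golden ratio, B=root-2, C=5:4, D=16:9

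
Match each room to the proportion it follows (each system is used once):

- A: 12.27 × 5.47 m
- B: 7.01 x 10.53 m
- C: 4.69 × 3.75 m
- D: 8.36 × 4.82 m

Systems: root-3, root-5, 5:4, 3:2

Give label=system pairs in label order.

Ratios: A ≈ 2.243; B ≈ 1.502; C ≈ 1.251; D ≈ 1.734.
Targets: root-3 ≈ 1.732; root-5 ≈ 2.236; 5:4 ≈ 1.250; 3:2 ≈ 1.500.

A=root-5, B=3:2, C=5:4, D=root-3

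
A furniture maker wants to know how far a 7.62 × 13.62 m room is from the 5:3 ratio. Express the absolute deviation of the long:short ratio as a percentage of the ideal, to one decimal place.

7.2%

Ratio = 13.62 / 7.62 ≈ 1.7874.
Ideal 5:3 ≈ 1.6667. |1.7874 − 1.6667| / 1.6667 ≈ 7.24% → 7.2%.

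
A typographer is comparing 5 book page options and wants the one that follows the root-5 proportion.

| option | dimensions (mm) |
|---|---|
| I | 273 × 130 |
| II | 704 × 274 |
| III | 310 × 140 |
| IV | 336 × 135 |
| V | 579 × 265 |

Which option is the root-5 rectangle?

III

Ratios (long/short): I ≈ 2.100; II ≈ 2.569; III ≈ 2.214; IV ≈ 2.489; V ≈ 2.185.
root-5 ≈ 2.236; option III is nearest (Δ 0.022).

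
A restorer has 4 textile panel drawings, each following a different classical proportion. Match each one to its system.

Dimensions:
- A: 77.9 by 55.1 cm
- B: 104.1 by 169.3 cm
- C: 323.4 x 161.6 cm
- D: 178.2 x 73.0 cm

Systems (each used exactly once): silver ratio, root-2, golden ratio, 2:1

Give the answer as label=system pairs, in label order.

A=root-2, B=golden ratio, C=2:1, D=silver ratio

A = 77.9/55.1 ≈ 1.414 → root-2 (1.414)
B = 169.3/104.1 ≈ 1.626 → golden ratio (1.618)
C = 323.4/161.6 ≈ 2.001 → 2:1 (2.000)
D = 178.2/73.0 ≈ 2.441 → silver ratio (2.414)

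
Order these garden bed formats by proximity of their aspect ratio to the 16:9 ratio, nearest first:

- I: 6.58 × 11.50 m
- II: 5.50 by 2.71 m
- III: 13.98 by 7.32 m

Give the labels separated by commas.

I, III, II

I: 11.50/6.58 ≈ 1.748 → |1.748 − 1.778| = 0.030
II: 5.50/2.71 ≈ 2.030 → |2.030 − 1.778| = 0.252
III: 13.98/7.32 ≈ 1.910 → |1.910 − 1.778| = 0.132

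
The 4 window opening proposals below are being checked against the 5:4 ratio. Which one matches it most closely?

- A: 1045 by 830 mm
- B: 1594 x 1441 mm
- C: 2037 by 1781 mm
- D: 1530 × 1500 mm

A

Target 5:4 ≈ 1.250.
A: 1.259 (Δ0.009)  B: 1.106 (Δ0.144)  C: 1.144 (Δ0.106)  D: 1.020 (Δ0.230)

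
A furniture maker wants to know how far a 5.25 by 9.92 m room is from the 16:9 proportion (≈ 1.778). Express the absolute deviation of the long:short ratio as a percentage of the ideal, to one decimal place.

6.3%

Ratio = 9.92 / 5.25 ≈ 1.8895.
Ideal 16:9 ≈ 1.7778. |1.8895 − 1.7778| / 1.7778 ≈ 6.28% → 6.3%.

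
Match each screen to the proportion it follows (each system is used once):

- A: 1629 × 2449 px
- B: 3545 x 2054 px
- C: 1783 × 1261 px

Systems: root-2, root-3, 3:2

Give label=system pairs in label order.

A=3:2, B=root-3, C=root-2

Ratios: A ≈ 1.503; B ≈ 1.726; C ≈ 1.414.
Targets: root-2 ≈ 1.414; root-3 ≈ 1.732; 3:2 ≈ 1.500.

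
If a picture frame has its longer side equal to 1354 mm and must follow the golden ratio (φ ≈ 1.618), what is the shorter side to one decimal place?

golden ratio ≈ 1.61803.
Shorter side = 1354 ÷ 1.61803 ≈ 836.820 → 836.8 mm.

836.8 mm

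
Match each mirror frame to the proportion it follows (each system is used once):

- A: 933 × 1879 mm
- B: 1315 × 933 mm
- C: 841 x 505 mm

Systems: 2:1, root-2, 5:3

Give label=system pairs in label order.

Ratios: A ≈ 2.014; B ≈ 1.409; C ≈ 1.665.
Targets: 2:1 ≈ 2.000; root-2 ≈ 1.414; 5:3 ≈ 1.667.

A=2:1, B=root-2, C=5:3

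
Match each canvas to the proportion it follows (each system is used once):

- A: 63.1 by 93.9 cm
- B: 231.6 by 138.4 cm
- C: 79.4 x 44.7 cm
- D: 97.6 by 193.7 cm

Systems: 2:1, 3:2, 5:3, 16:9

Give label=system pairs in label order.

Ratios: A ≈ 1.488; B ≈ 1.673; C ≈ 1.776; D ≈ 1.985.
Targets: 2:1 ≈ 2.000; 3:2 ≈ 1.500; 5:3 ≈ 1.667; 16:9 ≈ 1.778.

A=3:2, B=5:3, C=16:9, D=2:1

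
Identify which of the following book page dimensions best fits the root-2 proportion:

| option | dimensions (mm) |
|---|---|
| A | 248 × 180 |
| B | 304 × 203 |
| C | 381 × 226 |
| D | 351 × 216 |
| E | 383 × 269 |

Ratios (long/short): A ≈ 1.378; B ≈ 1.498; C ≈ 1.686; D ≈ 1.625; E ≈ 1.424.
root-2 ≈ 1.414; option E is nearest (Δ 0.010).

E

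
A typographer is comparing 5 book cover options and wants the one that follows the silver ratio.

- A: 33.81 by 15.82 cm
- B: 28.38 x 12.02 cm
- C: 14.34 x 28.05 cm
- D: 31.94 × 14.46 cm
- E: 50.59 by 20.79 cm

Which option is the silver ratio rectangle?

Ratios (long/short): A ≈ 2.137; B ≈ 2.361; C ≈ 1.956; D ≈ 2.209; E ≈ 2.433.
silver ratio ≈ 2.414; option E is nearest (Δ 0.019).

E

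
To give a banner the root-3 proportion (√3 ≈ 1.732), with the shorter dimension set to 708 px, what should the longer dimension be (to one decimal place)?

1226.3 px

root-3 ≈ 1.73205.
Longer side = 708 × 1.73205 ≈ 1226.291 → 1226.3 px.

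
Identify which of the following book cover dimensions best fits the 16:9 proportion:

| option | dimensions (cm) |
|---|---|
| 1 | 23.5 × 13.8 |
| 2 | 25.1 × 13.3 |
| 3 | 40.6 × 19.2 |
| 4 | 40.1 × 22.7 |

Target 16:9 ≈ 1.778.
1: 1.703 (Δ0.075)  2: 1.887 (Δ0.109)  3: 2.115 (Δ0.337)  4: 1.767 (Δ0.011)

4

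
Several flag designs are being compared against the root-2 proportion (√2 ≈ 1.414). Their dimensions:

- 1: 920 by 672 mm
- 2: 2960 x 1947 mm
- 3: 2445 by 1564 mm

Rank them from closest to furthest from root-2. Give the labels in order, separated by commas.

Ratios: 1 = 920 / 672 ≈ 1.369; 2 = 2960 / 1947 ≈ 1.520; 3 = 2445 / 1564 ≈ 1.563.
|Δ from 1.414|: 1 0.045; 2 0.106; 3 0.149.

1, 2, 3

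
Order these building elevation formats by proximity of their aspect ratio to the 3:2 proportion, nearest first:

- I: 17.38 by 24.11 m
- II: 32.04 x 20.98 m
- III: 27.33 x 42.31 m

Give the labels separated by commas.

Ratios: I = 24.11 / 17.38 ≈ 1.387; II = 32.04 / 20.98 ≈ 1.527; III = 42.31 / 27.33 ≈ 1.548.
|Δ from 1.500|: I 0.113; II 0.027; III 0.048.

II, III, I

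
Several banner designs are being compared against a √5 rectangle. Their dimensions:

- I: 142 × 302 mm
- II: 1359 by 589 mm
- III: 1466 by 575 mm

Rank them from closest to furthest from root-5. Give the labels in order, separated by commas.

I: 302/142 ≈ 2.127 → |2.127 − 2.236| = 0.109
II: 1359/589 ≈ 2.307 → |2.307 − 2.236| = 0.071
III: 1466/575 ≈ 2.550 → |2.550 − 2.236| = 0.314

II, I, III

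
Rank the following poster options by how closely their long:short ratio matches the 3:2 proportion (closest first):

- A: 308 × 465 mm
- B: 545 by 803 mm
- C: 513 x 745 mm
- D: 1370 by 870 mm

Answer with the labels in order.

A, B, C, D

A: 465/308 ≈ 1.510 → |1.510 − 1.500| = 0.010
B: 803/545 ≈ 1.473 → |1.473 − 1.500| = 0.027
C: 745/513 ≈ 1.452 → |1.452 − 1.500| = 0.048
D: 1370/870 ≈ 1.575 → |1.575 − 1.500| = 0.075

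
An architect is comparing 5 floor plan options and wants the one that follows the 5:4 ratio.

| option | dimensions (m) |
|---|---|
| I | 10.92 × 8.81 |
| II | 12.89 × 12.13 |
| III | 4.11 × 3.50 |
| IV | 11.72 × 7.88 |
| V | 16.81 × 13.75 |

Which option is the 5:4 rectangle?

I

Ratios (long/short): I ≈ 1.240; II ≈ 1.063; III ≈ 1.174; IV ≈ 1.487; V ≈ 1.223.
5:4 ≈ 1.250; option I is nearest (Δ 0.010).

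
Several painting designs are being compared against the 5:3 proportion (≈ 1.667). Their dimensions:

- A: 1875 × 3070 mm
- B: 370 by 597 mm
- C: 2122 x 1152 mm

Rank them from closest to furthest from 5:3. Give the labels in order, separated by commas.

A, B, C

A: 3070/1875 ≈ 1.637 → |1.637 − 1.667| = 0.030
B: 597/370 ≈ 1.614 → |1.614 − 1.667| = 0.053
C: 2122/1152 ≈ 1.842 → |1.842 − 1.667| = 0.175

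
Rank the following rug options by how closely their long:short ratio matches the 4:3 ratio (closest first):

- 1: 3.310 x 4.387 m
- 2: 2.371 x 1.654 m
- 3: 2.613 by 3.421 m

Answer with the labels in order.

1: 4.387/3.310 ≈ 1.325 → |1.325 − 1.333| = 0.008
2: 2.371/1.654 ≈ 1.433 → |1.433 − 1.333| = 0.100
3: 3.421/2.613 ≈ 1.309 → |1.309 − 1.333| = 0.024

1, 3, 2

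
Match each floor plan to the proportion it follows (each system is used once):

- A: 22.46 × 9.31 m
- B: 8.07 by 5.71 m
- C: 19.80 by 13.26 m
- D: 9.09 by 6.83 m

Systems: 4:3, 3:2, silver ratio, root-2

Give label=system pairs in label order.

A=silver ratio, B=root-2, C=3:2, D=4:3

A = 22.46/9.31 ≈ 2.412 → silver ratio (2.414)
B = 8.07/5.71 ≈ 1.413 → root-2 (1.414)
C = 19.80/13.26 ≈ 1.493 → 3:2 (1.500)
D = 9.09/6.83 ≈ 1.331 → 4:3 (1.333)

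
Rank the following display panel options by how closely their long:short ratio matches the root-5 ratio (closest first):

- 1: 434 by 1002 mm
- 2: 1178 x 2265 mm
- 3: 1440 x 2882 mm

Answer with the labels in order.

Ratios: 1 = 1002 / 434 ≈ 2.309; 2 = 2265 / 1178 ≈ 1.923; 3 = 2882 / 1440 ≈ 2.001.
|Δ from 2.236|: 1 0.073; 2 0.313; 3 0.235.

1, 3, 2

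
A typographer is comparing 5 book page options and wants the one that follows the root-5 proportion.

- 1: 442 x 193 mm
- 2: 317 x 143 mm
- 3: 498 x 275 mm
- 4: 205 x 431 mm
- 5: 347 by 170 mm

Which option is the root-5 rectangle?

Target root-5 ≈ 2.236.
1: 2.290 (Δ0.054)  2: 2.217 (Δ0.019)  3: 1.811 (Δ0.425)  4: 2.102 (Δ0.134)  5: 2.041 (Δ0.195)

2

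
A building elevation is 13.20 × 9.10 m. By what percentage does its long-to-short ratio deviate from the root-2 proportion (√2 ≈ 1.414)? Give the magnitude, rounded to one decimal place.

2.6%

Ratio = 13.20 / 9.10 ≈ 1.4505.
Ideal root-2 ≈ 1.4142. |1.4505 − 1.4142| / 1.4142 ≈ 2.57% → 2.6%.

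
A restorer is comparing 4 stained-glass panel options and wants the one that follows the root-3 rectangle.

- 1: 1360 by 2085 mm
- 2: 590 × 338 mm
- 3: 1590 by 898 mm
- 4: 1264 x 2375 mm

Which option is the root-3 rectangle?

2

Target root-3 ≈ 1.732.
1: 1.533 (Δ0.199)  2: 1.746 (Δ0.014)  3: 1.771 (Δ0.039)  4: 1.879 (Δ0.147)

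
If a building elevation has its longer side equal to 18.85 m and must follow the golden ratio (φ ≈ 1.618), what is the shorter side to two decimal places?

golden ratio ≈ 1.61803.
Shorter side = 18.85 ÷ 1.61803 ≈ 11.6500 → 11.65 m.

11.65 m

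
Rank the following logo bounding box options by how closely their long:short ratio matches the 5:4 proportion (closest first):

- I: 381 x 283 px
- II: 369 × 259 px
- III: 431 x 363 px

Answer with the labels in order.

I: 381/283 ≈ 1.346 → |1.346 − 1.250| = 0.096
II: 369/259 ≈ 1.425 → |1.425 − 1.250| = 0.175
III: 431/363 ≈ 1.187 → |1.187 − 1.250| = 0.063

III, I, II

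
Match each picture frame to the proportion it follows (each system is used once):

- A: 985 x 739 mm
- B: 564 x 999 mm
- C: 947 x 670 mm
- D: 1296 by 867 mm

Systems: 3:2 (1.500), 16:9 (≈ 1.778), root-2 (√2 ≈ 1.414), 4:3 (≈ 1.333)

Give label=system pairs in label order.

A = 985/739 ≈ 1.333 → 4:3 (1.333)
B = 999/564 ≈ 1.771 → 16:9 (1.778)
C = 947/670 ≈ 1.413 → root-2 (1.414)
D = 1296/867 ≈ 1.495 → 3:2 (1.500)

A=4:3, B=16:9, C=root-2, D=3:2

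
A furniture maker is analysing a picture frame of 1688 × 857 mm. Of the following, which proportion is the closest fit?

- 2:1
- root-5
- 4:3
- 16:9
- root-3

2:1

Ratio = 1688 / 857 ≈ 1.970.
Distances: 2:1 2.000 (Δ 0.030); root-5 2.236 (Δ 0.266); 4:3 1.333 (Δ 0.637); 16:9 1.778 (Δ 0.192); root-3 1.732 (Δ 0.238).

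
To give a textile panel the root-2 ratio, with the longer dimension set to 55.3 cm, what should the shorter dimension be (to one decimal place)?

39.1 cm

root-2 ≈ 1.41421.
Shorter side = 55.3 ÷ 1.41421 ≈ 39.103 → 39.1 cm.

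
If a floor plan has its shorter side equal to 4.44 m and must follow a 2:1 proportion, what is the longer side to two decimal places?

2:1 = 2.00000.
Longer side = 4.44 × 2.00000 ≈ 8.8800 → 8.88 m.

8.88 m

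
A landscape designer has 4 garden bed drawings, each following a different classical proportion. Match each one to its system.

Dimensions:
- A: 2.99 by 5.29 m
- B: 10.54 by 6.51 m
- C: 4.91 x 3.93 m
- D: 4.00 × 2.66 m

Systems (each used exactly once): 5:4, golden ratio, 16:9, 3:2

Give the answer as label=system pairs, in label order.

A = 5.29/2.99 ≈ 1.769 → 16:9 (1.778)
B = 10.54/6.51 ≈ 1.619 → golden ratio (1.618)
C = 4.91/3.93 ≈ 1.249 → 5:4 (1.250)
D = 4.00/2.66 ≈ 1.504 → 3:2 (1.500)

A=16:9, B=golden ratio, C=5:4, D=3:2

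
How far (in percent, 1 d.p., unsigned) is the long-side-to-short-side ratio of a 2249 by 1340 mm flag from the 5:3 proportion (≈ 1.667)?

0.7%

Ratio = 2249 / 1340 ≈ 1.6784.
Ideal 5:3 ≈ 1.6667. |1.6784 − 1.6667| / 1.6667 ≈ 0.70% → 0.7%.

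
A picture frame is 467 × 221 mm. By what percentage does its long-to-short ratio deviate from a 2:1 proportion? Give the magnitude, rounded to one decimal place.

Ratio = 467 / 221 ≈ 2.1131.
Ideal 2:1 = 2.0000. |2.1131 − 2.0000| / 2.0000 ≈ 5.66% → 5.7%.

5.7%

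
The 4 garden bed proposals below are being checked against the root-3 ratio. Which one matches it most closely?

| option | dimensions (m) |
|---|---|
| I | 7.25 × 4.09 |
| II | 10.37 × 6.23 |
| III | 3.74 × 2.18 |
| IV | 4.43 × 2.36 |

Ratios (long/short): I ≈ 1.773; II ≈ 1.665; III ≈ 1.716; IV ≈ 1.877.
root-3 ≈ 1.732; option III is nearest (Δ 0.016).

III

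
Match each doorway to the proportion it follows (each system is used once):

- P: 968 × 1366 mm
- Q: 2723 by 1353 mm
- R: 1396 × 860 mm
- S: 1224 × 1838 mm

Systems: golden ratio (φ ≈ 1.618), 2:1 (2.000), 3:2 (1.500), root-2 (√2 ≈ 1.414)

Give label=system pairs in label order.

P=root-2, Q=2:1, R=golden ratio, S=3:2

P = 1366/968 ≈ 1.411 → root-2 (1.414)
Q = 2723/1353 ≈ 2.013 → 2:1 (2.000)
R = 1396/860 ≈ 1.623 → golden ratio (1.618)
S = 1838/1224 ≈ 1.502 → 3:2 (1.500)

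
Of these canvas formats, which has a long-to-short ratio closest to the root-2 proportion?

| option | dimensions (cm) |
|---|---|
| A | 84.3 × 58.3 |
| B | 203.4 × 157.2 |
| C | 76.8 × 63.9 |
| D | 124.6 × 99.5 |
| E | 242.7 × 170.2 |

E

Target root-2 ≈ 1.414.
A: 1.446 (Δ0.032)  B: 1.294 (Δ0.120)  C: 1.202 (Δ0.212)  D: 1.252 (Δ0.162)  E: 1.426 (Δ0.012)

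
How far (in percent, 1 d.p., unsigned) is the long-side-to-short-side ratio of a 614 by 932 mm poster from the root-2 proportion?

Ratio = 932 / 614 ≈ 1.5179.
Ideal root-2 ≈ 1.4142. |1.5179 − 1.4142| / 1.4142 ≈ 7.33% → 7.3%.

7.3%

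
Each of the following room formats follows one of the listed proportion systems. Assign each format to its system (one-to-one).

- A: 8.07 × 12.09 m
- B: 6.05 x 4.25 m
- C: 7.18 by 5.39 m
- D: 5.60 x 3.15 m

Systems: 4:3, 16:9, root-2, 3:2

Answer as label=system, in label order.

Ratios: A ≈ 1.498; B ≈ 1.424; C ≈ 1.332; D ≈ 1.778.
Targets: 4:3 ≈ 1.333; 16:9 ≈ 1.778; root-2 ≈ 1.414; 3:2 ≈ 1.500.

A=3:2, B=root-2, C=4:3, D=16:9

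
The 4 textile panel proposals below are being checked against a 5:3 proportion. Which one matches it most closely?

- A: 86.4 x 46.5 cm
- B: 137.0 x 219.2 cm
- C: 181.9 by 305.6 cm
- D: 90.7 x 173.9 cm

Ratios (long/short): A ≈ 1.858; B ≈ 1.600; C ≈ 1.680; D ≈ 1.917.
5:3 ≈ 1.667; option C is nearest (Δ 0.013).

C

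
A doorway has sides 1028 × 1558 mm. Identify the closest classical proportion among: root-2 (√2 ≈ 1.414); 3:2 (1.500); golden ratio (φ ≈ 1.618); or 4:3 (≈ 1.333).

3:2

1558/1028 ≈ 1.516. Nearest candidates are 3:2 (1.500, off by 0.016) and root-2 (1.414, off by 0.102).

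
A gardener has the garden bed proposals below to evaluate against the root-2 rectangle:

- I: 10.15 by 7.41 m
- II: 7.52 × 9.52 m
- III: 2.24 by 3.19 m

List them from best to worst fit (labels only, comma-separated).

III, I, II

Ratios: I = 10.15 / 7.41 ≈ 1.370; II = 9.52 / 7.52 ≈ 1.266; III = 3.19 / 2.24 ≈ 1.424.
|Δ from 1.414|: I 0.044; II 0.148; III 0.010.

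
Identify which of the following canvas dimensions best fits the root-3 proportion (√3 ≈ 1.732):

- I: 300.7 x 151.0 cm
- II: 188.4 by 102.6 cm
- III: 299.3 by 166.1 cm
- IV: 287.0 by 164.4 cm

Target root-3 ≈ 1.732.
I: 1.991 (Δ0.259)  II: 1.836 (Δ0.104)  III: 1.802 (Δ0.070)  IV: 1.746 (Δ0.014)

IV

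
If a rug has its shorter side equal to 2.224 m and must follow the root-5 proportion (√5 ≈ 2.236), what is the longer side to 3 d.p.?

4.973 m

root-5 ≈ 2.23607.
Longer side = 2.224 × 2.23607 ≈ 4.97302 → 4.973 m.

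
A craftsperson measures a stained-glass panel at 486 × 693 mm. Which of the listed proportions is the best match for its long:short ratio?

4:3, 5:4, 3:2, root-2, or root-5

root-2

Ratio = 693 / 486 ≈ 1.426.
Distances: 4:3 1.333 (Δ 0.093); 5:4 1.250 (Δ 0.176); 3:2 1.500 (Δ 0.074); root-2 1.414 (Δ 0.012); root-5 2.236 (Δ 0.810).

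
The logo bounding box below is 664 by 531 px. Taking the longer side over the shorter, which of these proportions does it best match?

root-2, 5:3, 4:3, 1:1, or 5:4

5:4

664/531 ≈ 1.250. Nearest candidates are 5:4 (1.250, off by 0.000) and 4:3 (1.333, off by 0.083).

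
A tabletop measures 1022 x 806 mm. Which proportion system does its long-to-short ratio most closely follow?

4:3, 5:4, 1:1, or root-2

1022/806 ≈ 1.268. Nearest candidates are 5:4 (1.250, off by 0.018) and 4:3 (1.333, off by 0.065).

5:4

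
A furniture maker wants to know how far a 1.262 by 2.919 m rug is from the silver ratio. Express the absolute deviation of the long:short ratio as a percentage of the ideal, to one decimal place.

4.2%

Ratio = 2.919 / 1.262 ≈ 2.3130.
Ideal silver ratio ≈ 2.4142. |2.3130 − 2.4142| / 2.4142 ≈ 4.19% → 4.2%.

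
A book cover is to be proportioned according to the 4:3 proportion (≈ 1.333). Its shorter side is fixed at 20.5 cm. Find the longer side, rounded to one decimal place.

4:3 ≈ 1.33333.
Longer side = 20.5 × 1.33333 ≈ 27.333 → 27.3 cm.

27.3 cm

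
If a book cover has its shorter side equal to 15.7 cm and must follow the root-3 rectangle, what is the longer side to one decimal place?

27.2 cm

root-3 ≈ 1.73205.
Longer side = 15.7 × 1.73205 ≈ 27.193 → 27.2 cm.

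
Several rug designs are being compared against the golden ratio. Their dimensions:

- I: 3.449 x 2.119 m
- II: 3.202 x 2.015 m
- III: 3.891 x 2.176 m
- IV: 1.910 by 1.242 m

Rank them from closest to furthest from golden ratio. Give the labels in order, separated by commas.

I, II, IV, III

Ratios: I = 3.449 / 2.119 ≈ 1.628; II = 3.202 / 2.015 ≈ 1.589; III = 3.891 / 2.176 ≈ 1.788; IV = 1.910 / 1.242 ≈ 1.538.
|Δ from 1.618|: I 0.010; II 0.029; III 0.170; IV 0.080.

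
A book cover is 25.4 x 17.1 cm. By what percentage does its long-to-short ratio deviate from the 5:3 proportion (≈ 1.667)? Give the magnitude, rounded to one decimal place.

10.9%

Ratio = 25.4 / 17.1 ≈ 1.4854.
Ideal 5:3 ≈ 1.6667. |1.4854 − 1.6667| / 1.6667 ≈ 10.88% → 10.9%.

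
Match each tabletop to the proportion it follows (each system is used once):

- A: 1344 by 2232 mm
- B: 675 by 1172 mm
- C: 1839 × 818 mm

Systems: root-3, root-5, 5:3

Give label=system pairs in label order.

Ratios: A ≈ 1.661; B ≈ 1.736; C ≈ 2.248.
Targets: root-3 ≈ 1.732; root-5 ≈ 2.236; 5:3 ≈ 1.667.

A=5:3, B=root-3, C=root-5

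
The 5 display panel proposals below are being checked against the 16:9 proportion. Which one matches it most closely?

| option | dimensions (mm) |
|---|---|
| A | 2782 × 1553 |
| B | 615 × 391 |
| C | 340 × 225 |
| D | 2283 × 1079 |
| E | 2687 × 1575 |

A

Ratios (long/short): A ≈ 1.791; B ≈ 1.573; C ≈ 1.511; D ≈ 2.116; E ≈ 1.706.
16:9 ≈ 1.778; option A is nearest (Δ 0.013).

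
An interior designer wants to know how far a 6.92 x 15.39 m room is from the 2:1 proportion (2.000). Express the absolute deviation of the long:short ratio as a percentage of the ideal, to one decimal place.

11.2%

Ratio = 15.39 / 6.92 ≈ 2.2240.
Ideal 2:1 = 2.0000. |2.2240 − 2.0000| / 2.0000 ≈ 11.20% → 11.2%.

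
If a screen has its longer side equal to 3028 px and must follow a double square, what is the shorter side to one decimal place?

2:1 = 2.00000.
Shorter side = 3028 ÷ 2.00000 ≈ 1514.000 → 1514.0 px.

1514.0 px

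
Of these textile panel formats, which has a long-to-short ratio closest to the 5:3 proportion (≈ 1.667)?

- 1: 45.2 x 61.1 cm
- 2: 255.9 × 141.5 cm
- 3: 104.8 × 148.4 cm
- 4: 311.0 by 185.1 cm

Target 5:3 ≈ 1.667.
1: 1.352 (Δ0.315)  2: 1.808 (Δ0.141)  3: 1.416 (Δ0.251)  4: 1.680 (Δ0.013)

4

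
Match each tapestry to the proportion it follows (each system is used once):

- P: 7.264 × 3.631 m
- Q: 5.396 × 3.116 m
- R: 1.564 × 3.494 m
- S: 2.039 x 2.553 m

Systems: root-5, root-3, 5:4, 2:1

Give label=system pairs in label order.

P = 7.264/3.631 ≈ 2.001 → 2:1 (2.000)
Q = 5.396/3.116 ≈ 1.732 → root-3 (1.732)
R = 3.494/1.564 ≈ 2.234 → root-5 (2.236)
S = 2.553/2.039 ≈ 1.252 → 5:4 (1.250)

P=2:1, Q=root-3, R=root-5, S=5:4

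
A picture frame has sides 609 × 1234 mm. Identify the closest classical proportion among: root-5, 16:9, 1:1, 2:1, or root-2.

2:1

Ratio = 1234 / 609 ≈ 2.026.
Distances: root-5 2.236 (Δ 0.210); 16:9 1.778 (Δ 0.248); 1:1 1.000 (Δ 1.026); 2:1 2.000 (Δ 0.026); root-2 1.414 (Δ 0.612).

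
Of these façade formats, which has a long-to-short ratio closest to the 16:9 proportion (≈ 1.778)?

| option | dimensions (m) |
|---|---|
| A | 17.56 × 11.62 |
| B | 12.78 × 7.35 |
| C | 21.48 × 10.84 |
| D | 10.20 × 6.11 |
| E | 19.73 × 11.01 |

Ratios (long/short): A ≈ 1.511; B ≈ 1.739; C ≈ 1.982; D ≈ 1.669; E ≈ 1.792.
16:9 ≈ 1.778; option E is nearest (Δ 0.014).

E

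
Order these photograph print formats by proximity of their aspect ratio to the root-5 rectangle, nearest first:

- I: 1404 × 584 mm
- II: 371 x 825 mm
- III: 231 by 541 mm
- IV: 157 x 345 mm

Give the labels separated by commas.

II, IV, III, I

Ratios: I = 1404 / 584 ≈ 2.404; II = 825 / 371 ≈ 2.224; III = 541 / 231 ≈ 2.342; IV = 345 / 157 ≈ 2.197.
|Δ from 2.236|: I 0.168; II 0.012; III 0.106; IV 0.039.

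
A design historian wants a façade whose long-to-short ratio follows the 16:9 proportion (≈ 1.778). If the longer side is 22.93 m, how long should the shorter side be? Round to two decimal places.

16:9 ≈ 1.77778.
Shorter side = 22.93 ÷ 1.77778 ≈ 12.8981 → 12.90 m.

12.90 m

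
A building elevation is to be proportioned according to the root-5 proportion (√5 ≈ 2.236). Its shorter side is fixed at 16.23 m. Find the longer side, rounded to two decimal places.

36.29 m

root-5 ≈ 2.23607.
Longer side = 16.23 × 2.23607 ≈ 36.2914 → 36.29 m.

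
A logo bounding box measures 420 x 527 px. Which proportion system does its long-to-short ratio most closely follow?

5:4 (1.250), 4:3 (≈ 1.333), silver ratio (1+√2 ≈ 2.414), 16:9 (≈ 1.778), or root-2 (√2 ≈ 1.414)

Ratio = 527 / 420 ≈ 1.255.
Distances: 5:4 1.250 (Δ 0.005); 4:3 1.333 (Δ 0.078); silver ratio 2.414 (Δ 1.159); 16:9 1.778 (Δ 0.523); root-2 1.414 (Δ 0.159).

5:4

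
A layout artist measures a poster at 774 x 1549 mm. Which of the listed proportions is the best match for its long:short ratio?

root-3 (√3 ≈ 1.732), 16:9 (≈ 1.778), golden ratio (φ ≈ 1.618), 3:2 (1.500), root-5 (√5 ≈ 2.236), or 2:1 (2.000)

Ratio = 1549 / 774 ≈ 2.001.
Distances: root-3 1.732 (Δ 0.269); 16:9 1.778 (Δ 0.223); golden ratio 1.618 (Δ 0.383); 3:2 1.500 (Δ 0.501); root-5 2.236 (Δ 0.235); 2:1 2.000 (Δ 0.001).

2:1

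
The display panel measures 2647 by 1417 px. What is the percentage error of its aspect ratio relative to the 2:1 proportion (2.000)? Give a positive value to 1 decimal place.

6.6%

Ratio = 2647 / 1417 ≈ 1.8680.
Ideal 2:1 = 2.0000. |1.8680 − 2.0000| / 2.0000 ≈ 6.60% → 6.6%.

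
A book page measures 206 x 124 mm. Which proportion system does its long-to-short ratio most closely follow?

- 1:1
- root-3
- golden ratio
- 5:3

5:3

Ratio = 206 / 124 ≈ 1.661.
Distances: 1:1 1.000 (Δ 0.661); root-3 1.732 (Δ 0.071); golden ratio 1.618 (Δ 0.043); 5:3 1.667 (Δ 0.006).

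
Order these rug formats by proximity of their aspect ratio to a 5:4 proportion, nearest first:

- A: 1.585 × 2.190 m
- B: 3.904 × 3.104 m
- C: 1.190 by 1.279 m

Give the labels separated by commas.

A: 2.190/1.585 ≈ 1.382 → |1.382 − 1.250| = 0.132
B: 3.904/3.104 ≈ 1.258 → |1.258 − 1.250| = 0.008
C: 1.279/1.190 ≈ 1.075 → |1.075 − 1.250| = 0.175

B, A, C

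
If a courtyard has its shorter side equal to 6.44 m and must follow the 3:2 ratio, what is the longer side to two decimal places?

3:2 = 1.50000.
Longer side = 6.44 × 1.50000 ≈ 9.6600 → 9.66 m.

9.66 m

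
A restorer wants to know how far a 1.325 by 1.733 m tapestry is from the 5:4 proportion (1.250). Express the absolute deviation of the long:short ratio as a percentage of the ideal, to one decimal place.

Ratio = 1.733 / 1.325 ≈ 1.3079.
Ideal 5:4 = 1.2500. |1.3079 − 1.2500| / 1.2500 ≈ 4.63% → 4.6%.

4.6%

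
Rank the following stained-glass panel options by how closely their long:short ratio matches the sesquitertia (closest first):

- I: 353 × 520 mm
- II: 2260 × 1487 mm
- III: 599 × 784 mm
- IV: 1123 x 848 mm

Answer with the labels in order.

Ratios: I = 520 / 353 ≈ 1.473; II = 2260 / 1487 ≈ 1.520; III = 784 / 599 ≈ 1.309; IV = 1123 / 848 ≈ 1.324.
|Δ from 1.333|: I 0.140; II 0.187; III 0.024; IV 0.009.

IV, III, I, II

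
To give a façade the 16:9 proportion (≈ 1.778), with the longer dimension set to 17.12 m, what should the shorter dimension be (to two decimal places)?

16:9 ≈ 1.77778.
Shorter side = 17.12 ÷ 1.77778 ≈ 9.6300 → 9.63 m.

9.63 m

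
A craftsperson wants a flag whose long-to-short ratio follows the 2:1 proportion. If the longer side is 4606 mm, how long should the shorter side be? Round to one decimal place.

2:1 = 2.00000.
Shorter side = 4606 ÷ 2.00000 ≈ 2303.000 → 2303.0 mm.

2303.0 mm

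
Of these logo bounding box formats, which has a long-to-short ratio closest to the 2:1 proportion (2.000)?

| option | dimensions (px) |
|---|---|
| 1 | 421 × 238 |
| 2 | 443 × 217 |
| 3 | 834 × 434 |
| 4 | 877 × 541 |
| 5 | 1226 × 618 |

Target 2:1 ≈ 2.000.
1: 1.769 (Δ0.231)  2: 2.041 (Δ0.041)  3: 1.922 (Δ0.078)  4: 1.621 (Δ0.379)  5: 1.984 (Δ0.016)

5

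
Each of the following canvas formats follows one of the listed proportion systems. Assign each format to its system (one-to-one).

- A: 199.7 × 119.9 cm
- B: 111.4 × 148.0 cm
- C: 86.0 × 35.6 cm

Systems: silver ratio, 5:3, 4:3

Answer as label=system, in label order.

A = 199.7/119.9 ≈ 1.666 → 5:3 (1.667)
B = 148.0/111.4 ≈ 1.329 → 4:3 (1.333)
C = 86.0/35.6 ≈ 2.416 → silver ratio (2.414)

A=5:3, B=4:3, C=silver ratio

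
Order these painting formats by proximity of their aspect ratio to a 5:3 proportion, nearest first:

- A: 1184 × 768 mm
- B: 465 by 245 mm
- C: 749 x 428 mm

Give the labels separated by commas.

A: 1184/768 ≈ 1.542 → |1.542 − 1.667| = 0.125
B: 465/245 ≈ 1.898 → |1.898 − 1.667| = 0.231
C: 749/428 ≈ 1.750 → |1.750 − 1.667| = 0.083

C, A, B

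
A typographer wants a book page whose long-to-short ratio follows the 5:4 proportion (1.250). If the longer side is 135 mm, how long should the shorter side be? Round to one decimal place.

5:4 = 1.25000.
Shorter side = 135 ÷ 1.25000 ≈ 108.000 → 108.0 mm.

108.0 mm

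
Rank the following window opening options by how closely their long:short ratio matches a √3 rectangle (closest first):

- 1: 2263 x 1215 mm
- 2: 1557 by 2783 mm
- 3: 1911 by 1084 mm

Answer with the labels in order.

3, 2, 1

Ratios: 1 = 2263 / 1215 ≈ 1.863; 2 = 2783 / 1557 ≈ 1.787; 3 = 1911 / 1084 ≈ 1.763.
|Δ from 1.732|: 1 0.131; 2 0.055; 3 0.031.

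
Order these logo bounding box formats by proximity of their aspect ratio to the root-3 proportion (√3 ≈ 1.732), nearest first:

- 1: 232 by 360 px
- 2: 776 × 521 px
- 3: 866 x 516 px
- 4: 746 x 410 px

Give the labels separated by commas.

3, 4, 1, 2

Ratios: 1 = 360 / 232 ≈ 1.552; 2 = 776 / 521 ≈ 1.489; 3 = 866 / 516 ≈ 1.678; 4 = 746 / 410 ≈ 1.820.
|Δ from 1.732|: 1 0.180; 2 0.243; 3 0.054; 4 0.088.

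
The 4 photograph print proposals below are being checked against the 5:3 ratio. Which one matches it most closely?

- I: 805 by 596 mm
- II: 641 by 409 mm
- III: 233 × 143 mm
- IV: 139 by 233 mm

Target 5:3 ≈ 1.667.
I: 1.351 (Δ0.316)  II: 1.567 (Δ0.100)  III: 1.629 (Δ0.038)  IV: 1.676 (Δ0.009)

IV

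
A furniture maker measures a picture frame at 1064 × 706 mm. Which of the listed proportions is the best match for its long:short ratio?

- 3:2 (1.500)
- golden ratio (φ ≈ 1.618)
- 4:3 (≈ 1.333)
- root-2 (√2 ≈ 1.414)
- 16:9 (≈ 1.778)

1064/706 ≈ 1.507. Nearest candidates are 3:2 (1.500, off by 0.007) and root-2 (1.414, off by 0.093).

3:2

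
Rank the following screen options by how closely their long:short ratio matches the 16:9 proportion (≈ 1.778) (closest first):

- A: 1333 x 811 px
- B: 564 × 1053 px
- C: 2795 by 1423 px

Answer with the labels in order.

B, A, C

A: 1333/811 ≈ 1.644 → |1.644 − 1.778| = 0.134
B: 1053/564 ≈ 1.867 → |1.867 − 1.778| = 0.089
C: 2795/1423 ≈ 1.964 → |1.964 − 1.778| = 0.186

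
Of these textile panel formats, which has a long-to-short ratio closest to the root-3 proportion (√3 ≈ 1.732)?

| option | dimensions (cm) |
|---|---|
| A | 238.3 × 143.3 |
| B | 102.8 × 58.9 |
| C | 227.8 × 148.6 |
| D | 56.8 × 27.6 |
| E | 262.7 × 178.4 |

Target root-3 ≈ 1.732.
A: 1.663 (Δ0.069)  B: 1.745 (Δ0.013)  C: 1.533 (Δ0.199)  D: 2.058 (Δ0.326)  E: 1.473 (Δ0.259)

B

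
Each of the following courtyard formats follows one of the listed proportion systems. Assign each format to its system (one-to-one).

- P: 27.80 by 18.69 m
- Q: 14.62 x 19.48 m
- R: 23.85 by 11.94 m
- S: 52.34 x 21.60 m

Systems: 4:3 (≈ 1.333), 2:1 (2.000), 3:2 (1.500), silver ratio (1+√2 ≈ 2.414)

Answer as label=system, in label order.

Ratios: P ≈ 1.487; Q ≈ 1.332; R ≈ 1.997; S ≈ 2.423.
Targets: 4:3 ≈ 1.333; 2:1 ≈ 2.000; 3:2 ≈ 1.500; silver ratio ≈ 2.414.

P=3:2, Q=4:3, R=2:1, S=silver ratio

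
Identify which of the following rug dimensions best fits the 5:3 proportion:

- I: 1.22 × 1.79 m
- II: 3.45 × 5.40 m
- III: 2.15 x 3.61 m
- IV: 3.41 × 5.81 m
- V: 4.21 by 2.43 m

Ratios (long/short): I ≈ 1.467; II ≈ 1.565; III ≈ 1.679; IV ≈ 1.704; V ≈ 1.733.
5:3 ≈ 1.667; option III is nearest (Δ 0.012).

III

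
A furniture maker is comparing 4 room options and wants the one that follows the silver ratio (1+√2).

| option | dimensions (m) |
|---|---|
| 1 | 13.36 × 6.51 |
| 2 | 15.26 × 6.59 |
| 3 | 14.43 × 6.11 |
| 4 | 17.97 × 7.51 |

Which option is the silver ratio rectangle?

Target silver ratio ≈ 2.414.
1: 2.052 (Δ0.362)  2: 2.316 (Δ0.098)  3: 2.362 (Δ0.052)  4: 2.393 (Δ0.021)

4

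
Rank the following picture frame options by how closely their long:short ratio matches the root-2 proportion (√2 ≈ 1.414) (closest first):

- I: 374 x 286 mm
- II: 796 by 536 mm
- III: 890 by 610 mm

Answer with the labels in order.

Ratios: I = 374 / 286 ≈ 1.308; II = 796 / 536 ≈ 1.485; III = 890 / 610 ≈ 1.459.
|Δ from 1.414|: I 0.106; II 0.071; III 0.045.

III, II, I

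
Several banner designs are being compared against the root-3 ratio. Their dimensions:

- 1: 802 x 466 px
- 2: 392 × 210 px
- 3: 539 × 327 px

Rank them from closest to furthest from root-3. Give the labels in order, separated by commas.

1, 3, 2

Ratios: 1 = 802 / 466 ≈ 1.721; 2 = 392 / 210 ≈ 1.867; 3 = 539 / 327 ≈ 1.648.
|Δ from 1.732|: 1 0.011; 2 0.135; 3 0.084.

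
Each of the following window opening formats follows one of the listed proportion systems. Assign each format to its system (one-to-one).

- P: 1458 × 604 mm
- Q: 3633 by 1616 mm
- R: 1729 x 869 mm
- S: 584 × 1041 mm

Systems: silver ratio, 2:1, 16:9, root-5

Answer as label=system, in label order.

P=silver ratio, Q=root-5, R=2:1, S=16:9

Ratios: P ≈ 2.414; Q ≈ 2.248; R ≈ 1.990; S ≈ 1.783.
Targets: silver ratio ≈ 2.414; 2:1 ≈ 2.000; 16:9 ≈ 1.778; root-5 ≈ 2.236.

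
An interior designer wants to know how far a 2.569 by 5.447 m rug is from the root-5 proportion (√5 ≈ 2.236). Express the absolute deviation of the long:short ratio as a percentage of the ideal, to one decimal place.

5.2%

Ratio = 5.447 / 2.569 ≈ 2.1203.
Ideal root-5 ≈ 2.2361. |2.1203 − 2.2361| / 2.2361 ≈ 5.18% → 5.2%.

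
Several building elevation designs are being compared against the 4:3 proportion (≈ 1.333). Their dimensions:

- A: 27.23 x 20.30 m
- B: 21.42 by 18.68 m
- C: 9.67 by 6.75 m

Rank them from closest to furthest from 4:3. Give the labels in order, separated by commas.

A, C, B

A: 27.23/20.30 ≈ 1.341 → |1.341 − 1.333| = 0.008
B: 21.42/18.68 ≈ 1.147 → |1.147 − 1.333| = 0.186
C: 9.67/6.75 ≈ 1.433 → |1.433 − 1.333| = 0.100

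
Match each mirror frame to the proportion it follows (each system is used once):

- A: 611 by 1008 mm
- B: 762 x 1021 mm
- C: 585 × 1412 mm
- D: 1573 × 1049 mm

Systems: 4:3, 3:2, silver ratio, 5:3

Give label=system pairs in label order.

A=5:3, B=4:3, C=silver ratio, D=3:2

A = 1008/611 ≈ 1.650 → 5:3 (1.667)
B = 1021/762 ≈ 1.340 → 4:3 (1.333)
C = 1412/585 ≈ 2.414 → silver ratio (2.414)
D = 1573/1049 ≈ 1.500 → 3:2 (1.500)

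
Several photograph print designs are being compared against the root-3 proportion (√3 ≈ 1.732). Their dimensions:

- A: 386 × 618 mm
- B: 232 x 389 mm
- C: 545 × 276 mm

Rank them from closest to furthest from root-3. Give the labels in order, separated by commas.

B, A, C

Ratios: A = 618 / 386 ≈ 1.601; B = 389 / 232 ≈ 1.677; C = 545 / 276 ≈ 1.975.
|Δ from 1.732|: A 0.131; B 0.055; C 0.243.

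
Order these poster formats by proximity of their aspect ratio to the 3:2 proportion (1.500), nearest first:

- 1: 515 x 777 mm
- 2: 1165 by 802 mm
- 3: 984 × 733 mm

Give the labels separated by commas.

Ratios: 1 = 777 / 515 ≈ 1.509; 2 = 1165 / 802 ≈ 1.453; 3 = 984 / 733 ≈ 1.342.
|Δ from 1.500|: 1 0.009; 2 0.047; 3 0.158.

1, 2, 3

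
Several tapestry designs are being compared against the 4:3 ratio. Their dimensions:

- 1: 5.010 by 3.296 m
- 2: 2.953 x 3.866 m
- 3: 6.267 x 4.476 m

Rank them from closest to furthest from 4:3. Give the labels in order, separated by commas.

1: 5.010/3.296 ≈ 1.520 → |1.520 − 1.333| = 0.187
2: 3.866/2.953 ≈ 1.309 → |1.309 − 1.333| = 0.024
3: 6.267/4.476 ≈ 1.400 → |1.400 − 1.333| = 0.067

2, 3, 1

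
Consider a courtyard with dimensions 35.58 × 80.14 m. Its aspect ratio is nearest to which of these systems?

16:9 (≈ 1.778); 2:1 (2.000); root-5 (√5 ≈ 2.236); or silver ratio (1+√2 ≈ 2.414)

root-5

Ratio = 80.14 / 35.58 ≈ 2.252.
Distances: 16:9 1.778 (Δ 0.474); 2:1 2.000 (Δ 0.252); root-5 2.236 (Δ 0.016); silver ratio 2.414 (Δ 0.162).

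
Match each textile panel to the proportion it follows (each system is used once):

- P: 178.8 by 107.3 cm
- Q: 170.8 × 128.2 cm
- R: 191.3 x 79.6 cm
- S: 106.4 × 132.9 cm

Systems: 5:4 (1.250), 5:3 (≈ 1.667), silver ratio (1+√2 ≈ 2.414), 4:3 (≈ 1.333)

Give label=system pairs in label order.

P=5:3, Q=4:3, R=silver ratio, S=5:4

Ratios: P ≈ 1.666; Q ≈ 1.332; R ≈ 2.403; S ≈ 1.249.
Targets: 5:4 ≈ 1.250; 5:3 ≈ 1.667; silver ratio ≈ 2.414; 4:3 ≈ 1.333.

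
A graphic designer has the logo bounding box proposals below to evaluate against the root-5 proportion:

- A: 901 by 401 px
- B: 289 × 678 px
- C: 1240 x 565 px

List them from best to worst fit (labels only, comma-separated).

A, C, B

A: 901/401 ≈ 2.247 → |2.247 − 2.236| = 0.011
B: 678/289 ≈ 2.346 → |2.346 − 2.236| = 0.110
C: 1240/565 ≈ 2.195 → |2.195 − 2.236| = 0.041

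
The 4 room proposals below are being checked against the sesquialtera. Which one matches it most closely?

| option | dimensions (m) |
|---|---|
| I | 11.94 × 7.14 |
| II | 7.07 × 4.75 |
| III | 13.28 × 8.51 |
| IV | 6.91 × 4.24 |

Ratios (long/short): I ≈ 1.672; II ≈ 1.488; III ≈ 1.561; IV ≈ 1.630.
3:2 ≈ 1.500; option II is nearest (Δ 0.012).

II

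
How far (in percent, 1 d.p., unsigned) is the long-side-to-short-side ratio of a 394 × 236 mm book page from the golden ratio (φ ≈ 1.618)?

3.2%

Ratio = 394 / 236 ≈ 1.6695.
Ideal golden ratio ≈ 1.6180. |1.6695 − 1.6180| / 1.6180 ≈ 3.18% → 3.2%.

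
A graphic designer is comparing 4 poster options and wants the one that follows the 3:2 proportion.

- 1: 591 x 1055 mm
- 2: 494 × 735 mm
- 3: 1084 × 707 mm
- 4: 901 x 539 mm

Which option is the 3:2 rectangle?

2

Target 3:2 ≈ 1.500.
1: 1.785 (Δ0.285)  2: 1.488 (Δ0.012)  3: 1.533 (Δ0.033)  4: 1.672 (Δ0.172)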